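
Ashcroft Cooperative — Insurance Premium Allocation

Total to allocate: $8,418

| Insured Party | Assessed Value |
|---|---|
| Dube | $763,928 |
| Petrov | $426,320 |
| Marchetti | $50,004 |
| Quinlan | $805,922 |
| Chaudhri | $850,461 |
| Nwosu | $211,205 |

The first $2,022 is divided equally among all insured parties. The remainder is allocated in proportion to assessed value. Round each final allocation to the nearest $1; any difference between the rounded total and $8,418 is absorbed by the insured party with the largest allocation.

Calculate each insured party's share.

Dube: $1,909 · Petrov: $1,214 · Marchetti: $440 · Quinlan: $1,996 · Chaudhri: $2,087 · Nwosu: $772

Equal tier: $2,022 ÷ 6 = $337 apiece.
Remainder $6,396 by assessed value (total 3,107,840): Dube 1,572.18 → $1,572; Petrov 877.38 → $877; Marchetti 102.91 → $103; Quinlan 1,658.60 → $1,659; Chaudhri 1,750.27 → $1,750; Nwosu 434.66 → $435.
Totals: Dube $337 + $1,572 = $1,909; Petrov $337 + $877 = $1,214; Marchetti $337 + $103 = $440; Quinlan $337 + $1,659 = $1,996; Chaudhri $337 + $1,750 = $2,087; Nwosu $337 + $435 = $772.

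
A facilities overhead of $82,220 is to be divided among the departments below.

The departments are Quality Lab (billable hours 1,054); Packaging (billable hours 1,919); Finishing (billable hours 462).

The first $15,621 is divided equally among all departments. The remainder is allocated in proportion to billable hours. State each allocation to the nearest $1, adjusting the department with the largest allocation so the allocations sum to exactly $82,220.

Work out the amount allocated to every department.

$15,621 shared equally gives $5,207 per department.
Remainder $66,599 by billable hours (total 3,435): Quality Lab 20,435.33 → $20,435; Packaging 37,206.25 → $37,206; Finishing 8,957.42 → $8,957.
Rounding difference +$1 on remainder applied to Packaging.
Totals: Quality Lab $5,207 + $20,435 = $25,642; Packaging $5,207 + $37,207 = $42,414; Finishing $5,207 + $8,957 = $14,164.

Quality Lab: $25,642 | Packaging: $42,414 | Finishing: $14,164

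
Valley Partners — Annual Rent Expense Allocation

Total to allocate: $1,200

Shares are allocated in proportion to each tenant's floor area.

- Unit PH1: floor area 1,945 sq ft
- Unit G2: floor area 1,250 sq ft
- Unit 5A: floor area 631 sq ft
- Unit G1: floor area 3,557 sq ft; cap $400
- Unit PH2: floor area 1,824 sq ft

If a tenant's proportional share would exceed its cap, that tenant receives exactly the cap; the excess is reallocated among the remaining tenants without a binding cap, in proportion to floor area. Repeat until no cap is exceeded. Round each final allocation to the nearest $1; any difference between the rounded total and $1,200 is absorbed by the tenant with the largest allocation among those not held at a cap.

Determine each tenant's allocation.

Total floor area = 9,207.
Unconstrained shares: Unit PH1 253.503; Unit G2 162.92; Unit 5A 82.24; Unit G1 463.60; Unit PH2 237.73.
Cap binds for Unit G1 ($400); balance $800 reallocated over remaining floor area 5,650.
Remaining shares: Unit PH1 275.40 → $275; Unit G2 176.99 → $177; Unit 5A 89.35 → $89; Unit PH2 258.27 → $258.
Rounding difference +$1 applied to Unit PH1 → $276.

Unit PH1: $276 | Unit G2: $177 | Unit 5A: $89 | Unit G1: $400 | Unit PH2: $258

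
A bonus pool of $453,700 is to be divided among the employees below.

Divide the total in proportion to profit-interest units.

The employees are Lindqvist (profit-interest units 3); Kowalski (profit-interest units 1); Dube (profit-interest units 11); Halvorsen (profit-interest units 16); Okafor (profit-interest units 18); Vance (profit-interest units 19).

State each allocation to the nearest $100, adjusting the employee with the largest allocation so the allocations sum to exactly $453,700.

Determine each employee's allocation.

Sum of profit-interest units: 68.
Proportional shares: Lindqvist 3/68 × $453,700 = 20,016.18; Kowalski 1/68 × $453,700 = 6,672.06; Dube 11/68 × $453,700 = 73,392.65; Halvorsen 16/68 × $453,700 = 106,752.94; Okafor 18/68 × $453,700 = 120,097.06; Vance 19/68 × $453,700 = 126,769.12.
At nearest $100: Lindqvist $20,000; Kowalski $6,700; Dube $73,400; Halvorsen $106,800; Okafor $120,100; Vance $126,800. Sum = $453,800.
Difference $453,700 − $453,800 = −$100 applied to largest allocation (Vance): Vance becomes $126,700.

Lindqvist: $20,000 · Kowalski: $6,700 · Dube: $73,400 · Halvorsen: $106,800 · Okafor: $120,100 · Vance: $126,700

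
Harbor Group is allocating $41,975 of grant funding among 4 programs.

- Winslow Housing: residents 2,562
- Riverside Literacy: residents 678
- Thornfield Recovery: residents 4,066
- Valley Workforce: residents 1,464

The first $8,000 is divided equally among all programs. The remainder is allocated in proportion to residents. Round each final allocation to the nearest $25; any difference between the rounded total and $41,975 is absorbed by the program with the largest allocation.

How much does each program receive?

Winslow Housing: $11,925 · Riverside Literacy: $4,625 · Thornfield Recovery: $17,750 · Valley Workforce: $7,675

Equal tier: $8,000 ÷ 4 = $2,000 apiece.
Remainder $33,975 by residents (total 8,770): Winslow Housing 9,925.19 → $9,925; Riverside Literacy 2,626.57 → $2,625; Thornfield Recovery 15,751.69 → $15,750; Valley Workforce 5,671.54 → $5,675.
Totals: Winslow Housing $2,000 + $9,925 = $11,925; Riverside Literacy $2,000 + $2,625 = $4,625; Thornfield Recovery $2,000 + $15,750 = $17,750; Valley Workforce $2,000 + $5,675 = $7,675.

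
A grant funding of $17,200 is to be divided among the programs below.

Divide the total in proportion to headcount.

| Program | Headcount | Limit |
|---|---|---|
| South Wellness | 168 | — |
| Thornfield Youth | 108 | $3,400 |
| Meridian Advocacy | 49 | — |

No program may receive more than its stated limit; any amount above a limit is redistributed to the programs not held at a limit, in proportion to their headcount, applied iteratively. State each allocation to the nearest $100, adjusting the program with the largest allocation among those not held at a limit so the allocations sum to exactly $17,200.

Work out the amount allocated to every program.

South Wellness: $10,700 · Thornfield Youth: $3,400 · Meridian Advocacy: $3,100

Headcount total: 325.
Proportional shares (ignoring caps): South Wellness 8,891.08; Thornfield Youth 5,715.69; Meridian Advocacy 2,593.23.
Held at cap: Thornfield Youth ($3,400); residual $13,800 reallocated over remaining headcount 217.
Shares after redistribution: South Wellness 10,683.87 → $10,700; Meridian Advocacy 3,116.13 → $3,100.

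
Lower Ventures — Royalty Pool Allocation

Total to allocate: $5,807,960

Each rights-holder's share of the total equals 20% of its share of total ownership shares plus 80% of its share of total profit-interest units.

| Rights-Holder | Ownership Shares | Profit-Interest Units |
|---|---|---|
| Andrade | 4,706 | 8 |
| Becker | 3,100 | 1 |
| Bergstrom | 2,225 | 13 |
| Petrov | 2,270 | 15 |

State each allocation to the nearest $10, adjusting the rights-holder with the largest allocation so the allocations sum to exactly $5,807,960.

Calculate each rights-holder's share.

Andrade: $1,449,010 | Becker: $418,310 | Bergstrom: $1,842,620 | Petrov: $2,098,020

Totals — ownership shares 12,301, profit-interest units 37.
Combined weights (20% ownership shares + 80% profit-interest units): Andrade 0.2495; Becker 0.0720; Bergstrom 0.3173; Petrov 0.3612.
Proportional shares: Andrade 1,449,010.97; Becker 418,312.67; Bergstrom 1,842,615.98; Petrov 2,098,020.38.
At nearest $10: Andrade $1,449,010; Becker $418,310; Bergstrom $1,842,620; Petrov $2,098,020. Sum = $5,807,960.
Sum already equals the total — no adjustment.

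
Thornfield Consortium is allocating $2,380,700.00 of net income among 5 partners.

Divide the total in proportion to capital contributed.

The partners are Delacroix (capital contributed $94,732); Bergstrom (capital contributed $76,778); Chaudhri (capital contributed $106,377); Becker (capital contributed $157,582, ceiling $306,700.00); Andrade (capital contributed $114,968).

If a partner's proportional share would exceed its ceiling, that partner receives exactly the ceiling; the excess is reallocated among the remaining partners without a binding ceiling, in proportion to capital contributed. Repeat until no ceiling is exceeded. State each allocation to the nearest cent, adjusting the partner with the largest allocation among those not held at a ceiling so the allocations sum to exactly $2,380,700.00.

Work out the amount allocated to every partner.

Delacroix: $500,118.79 | Bergstrom: $405,334.21 | Chaudhri: $561,596.26 | Becker: $306,700.00 | Andrade: $606,950.74

Sum of capital contributed: 550,437.
Pro-rata shares before constraints: Delacroix 409,726.2219; Bergstrom 332,073.2156; Chaudhri 460,092.1157; Becker 681,559.3200; Andrade 497,249.1268.
Cap binds for Becker ($306,700.00); residual $2,074,000.00 reallocated over remaining capital contributed 392,855.
Redistributed shares: Delacroix 500,118.7919 → $500,118.79; Bergstrom 405,334.2124 → $405,334.21; Chaudhri 561,596.2582 → $561,596.26; Andrade 606,950.7375 → $606,950.74.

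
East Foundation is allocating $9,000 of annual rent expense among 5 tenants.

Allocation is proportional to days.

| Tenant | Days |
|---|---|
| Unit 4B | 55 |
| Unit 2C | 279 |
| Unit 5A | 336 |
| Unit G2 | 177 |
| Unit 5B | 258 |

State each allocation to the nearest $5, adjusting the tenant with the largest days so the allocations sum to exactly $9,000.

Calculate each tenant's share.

Unit 4B: $450 | Unit 2C: $2,270 | Unit 5A: $2,740 | Unit G2: $1,440 | Unit 5B: $2,100

Total days = 55 + 279 + 336 + 177 + 258 = 1,105.
Raw shares: Unit 4B 447.96; Unit 2C 2,272.40; Unit 5A 2,736.65; Unit G2 1,441.63; Unit 5B 2,101.36.
At nearest $5: Unit 4B $450; Unit 2C $2,270; Unit 5A $2,735; Unit G2 $1,440; Unit 5B $2,100. Sum = $8,995.
Difference $9,000 − $8,995 = +$5 applied to largest days (Unit 5A): Unit 5A becomes $2,740.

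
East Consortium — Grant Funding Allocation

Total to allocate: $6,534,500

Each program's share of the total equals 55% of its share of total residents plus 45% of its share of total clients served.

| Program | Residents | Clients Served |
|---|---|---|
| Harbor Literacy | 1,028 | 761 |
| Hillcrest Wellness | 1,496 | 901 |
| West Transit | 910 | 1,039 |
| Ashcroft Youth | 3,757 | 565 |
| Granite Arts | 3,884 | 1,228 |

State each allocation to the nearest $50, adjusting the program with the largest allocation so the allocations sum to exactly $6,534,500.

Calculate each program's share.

Harbor Literacy: $831,550; Hillcrest Wellness: $1,075,000; West Transit: $975,150; Ashcroft Youth: $1,588,900; Granite Arts: $2,063,900

Totals — residents 11,075, clients served 4,494.
Composite weights (55% residents + 45% clients served): Harbor Literacy 0.1273; Hillcrest Wellness 0.1645; West Transit 0.1492; Ashcroft Youth 0.2432; Granite Arts 0.3158.
Raw shares: Harbor Literacy 831,538.13; Hillcrest Wellness 1,075,015.08; West Transit 975,147.30; Ashcroft Youth 1,588,885.32; Granite Arts 2,063,914.17.
Rounded to nearest $50: Harbor Literacy $831,550; Hillcrest Wellness $1,075,000; West Transit $975,150; Ashcroft Youth $1,588,900; Granite Arts $2,063,900. Sum = $6,534,500.
Rounded total matches; no reconciliation needed.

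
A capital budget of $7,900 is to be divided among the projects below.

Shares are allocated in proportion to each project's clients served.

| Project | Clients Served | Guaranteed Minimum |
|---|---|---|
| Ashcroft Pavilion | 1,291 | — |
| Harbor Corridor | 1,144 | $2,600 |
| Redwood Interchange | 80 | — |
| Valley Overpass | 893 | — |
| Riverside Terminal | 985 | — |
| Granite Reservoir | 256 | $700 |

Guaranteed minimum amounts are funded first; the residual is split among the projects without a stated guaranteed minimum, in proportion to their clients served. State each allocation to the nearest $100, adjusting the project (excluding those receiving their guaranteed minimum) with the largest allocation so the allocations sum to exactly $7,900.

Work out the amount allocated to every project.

Ashcroft Pavilion: $1,800 | Harbor Corridor: $2,600 | Redwood Interchange: $100 | Valley Overpass: $1,300 | Riverside Terminal: $1,400 | Granite Reservoir: $700

Fund the minimums — Harbor Corridor $2,600; Granite Reservoir $700. Residual $4,600.
Residual split over remaining clients served 3,249: Ashcroft Pavilion 1,827.82 → $1,800; Redwood Interchange 113.27 → $100; Valley Overpass 1,264.33 → $1,300; Riverside Terminal 1,394.58 → $1,400.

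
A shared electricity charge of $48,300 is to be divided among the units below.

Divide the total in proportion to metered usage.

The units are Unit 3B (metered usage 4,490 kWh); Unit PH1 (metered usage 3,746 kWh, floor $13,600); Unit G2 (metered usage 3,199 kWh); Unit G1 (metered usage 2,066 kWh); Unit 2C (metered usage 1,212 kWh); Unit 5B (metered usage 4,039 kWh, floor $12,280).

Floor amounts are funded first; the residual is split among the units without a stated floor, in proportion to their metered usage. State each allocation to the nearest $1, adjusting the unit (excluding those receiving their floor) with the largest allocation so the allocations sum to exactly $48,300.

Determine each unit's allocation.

Minimums first: Unit PH1 $13,600; Unit 5B $12,280. Residual $22,420.
Residual split over remaining metered usage 10,967: Unit 3B 9,178.97 → $9,179; Unit G2 6,539.76 → $6,540; Unit G1 4,223.55 → $4,224; Unit 2C 2,477.71 → $2,478.
Rounding difference −$1 applied to Unit 3B → $9,178.

Unit 3B: $9,178 · Unit PH1: $13,600 · Unit G2: $6,540 · Unit G1: $4,224 · Unit 2C: $2,478 · Unit 5B: $12,280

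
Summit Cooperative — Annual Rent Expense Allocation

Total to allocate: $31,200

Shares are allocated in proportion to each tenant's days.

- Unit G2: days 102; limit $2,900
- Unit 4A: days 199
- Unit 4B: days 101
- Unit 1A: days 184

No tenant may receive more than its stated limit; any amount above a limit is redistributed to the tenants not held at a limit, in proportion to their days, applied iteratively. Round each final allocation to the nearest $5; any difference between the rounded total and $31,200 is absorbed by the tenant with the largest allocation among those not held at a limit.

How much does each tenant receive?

Unit G2: $2,900; Unit 4A: $11,635; Unit 4B: $5,905; Unit 1A: $10,760

Days total: 586.
Unconstrained shares: Unit G2 5,430.72; Unit 4A 10,595.22; Unit 4B 5,377.47; Unit 1A 9,796.59.
Capped: Unit G2 ($2,900); remaining pool $28,300 reallocated over remaining days 484.
Shares after redistribution: Unit 4A 11,635.74 → $11,635; Unit 4B 5,905.58 → $5,905; Unit 1A 10,758.68 → $10,760.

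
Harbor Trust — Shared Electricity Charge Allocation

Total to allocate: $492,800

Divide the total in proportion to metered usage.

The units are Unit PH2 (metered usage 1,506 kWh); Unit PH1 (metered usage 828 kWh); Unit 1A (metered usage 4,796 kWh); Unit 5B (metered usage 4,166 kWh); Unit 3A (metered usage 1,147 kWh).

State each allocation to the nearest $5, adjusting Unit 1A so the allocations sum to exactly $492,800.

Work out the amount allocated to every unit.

Combined metered usage = 12,443.
Pro-rata amounts: Unit PH2 1,506/12,443 × $492,800 = 59,644.52; Unit PH1 828/12,443 × $492,800 = 32,792.61; Unit 1A 4,796/12,443 × $492,800 = 189,943.65; Unit 5B 4,166/12,443 × $492,800 = 164,992.75; Unit 3A 1,147/12,443 × $492,800 = 45,426.47.
At nearest $5: Unit PH2 $59,645; Unit PH1 $32,795; Unit 1A $189,945; Unit 5B $164,995; Unit 3A $45,425. Sum = $492,805.
Difference $492,800 − $492,805 = −$5 applied to Unit 1A: Unit 1A becomes $189,940.

Unit PH2: $59,645 · Unit PH1: $32,795 · Unit 1A: $189,940 · Unit 5B: $164,995 · Unit 3A: $45,425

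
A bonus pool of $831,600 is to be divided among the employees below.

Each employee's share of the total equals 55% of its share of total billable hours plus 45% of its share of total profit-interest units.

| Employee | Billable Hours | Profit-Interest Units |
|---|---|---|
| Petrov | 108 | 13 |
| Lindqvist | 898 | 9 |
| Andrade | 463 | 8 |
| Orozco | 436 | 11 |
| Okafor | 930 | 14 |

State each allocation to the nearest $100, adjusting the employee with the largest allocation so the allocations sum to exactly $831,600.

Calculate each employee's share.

Petrov: $105,900; Lindqvist: $206,100; Andrade: $129,100; Orozco: $145,200; Okafor: $245,300

Totals — billable hours 2,835, profit-interest units 55.
Composite weights (55% billable hours + 45% profit-interest units): Petrov 0.1273; Lindqvist 0.2479; Andrade 0.1553; Orozco 0.1746; Okafor 0.2950.
Proportional shares: Petrov 105,876.00; Lindqvist 206,113.33; Andrade 129,129.33; Orozco 145,185.33; Okafor 245,296.00.
Rounded to nearest $100: Petrov $105,900; Lindqvist $206,100; Andrade $129,100; Orozco $145,200; Okafor $245,300. Sum = $831,600.
Sum already equals the total — no adjustment.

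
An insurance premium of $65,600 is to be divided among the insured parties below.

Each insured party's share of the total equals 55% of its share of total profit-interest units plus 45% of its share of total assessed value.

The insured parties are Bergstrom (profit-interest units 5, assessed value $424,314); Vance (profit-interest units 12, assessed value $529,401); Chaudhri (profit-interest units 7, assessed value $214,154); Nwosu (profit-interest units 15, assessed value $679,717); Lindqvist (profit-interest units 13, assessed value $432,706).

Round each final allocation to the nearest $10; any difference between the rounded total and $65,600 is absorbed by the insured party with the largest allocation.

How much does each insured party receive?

Bergstrom: $8,960 | Vance: $15,180 | Chaudhri: $7,630 | Nwosu: $19,210 | Lindqvist: $14,620

Totals — profit-interest units 52, assessed value 2,280,292.
Composite weights (55% profit-interest units + 45% assessed value): Bergstrom 0.1366; Vance 0.2314; Chaudhri 0.1163; Nwosu 0.2928; Lindqvist 0.2229.
Proportional shares: Bergstrom 8,962.28; Vance 15,179.63; Chaudhri 7,629.30; Nwosu 19,207.11; Lindqvist 14,621.69.
At nearest $10: Bergstrom $8,960; Vance $15,180; Chaudhri $7,630; Nwosu $19,210; Lindqvist $14,620. Sum = $65,600.
No rounding difference to absorb.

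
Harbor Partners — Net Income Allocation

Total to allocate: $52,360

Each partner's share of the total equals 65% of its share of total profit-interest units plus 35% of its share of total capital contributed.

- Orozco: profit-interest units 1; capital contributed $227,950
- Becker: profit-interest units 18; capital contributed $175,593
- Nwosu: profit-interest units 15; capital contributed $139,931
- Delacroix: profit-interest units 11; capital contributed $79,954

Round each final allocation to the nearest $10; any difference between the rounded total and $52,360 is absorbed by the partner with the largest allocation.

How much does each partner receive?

Profit-interest units total 45; capital contributed total 623,428.
Blended shares (65% profit-interest units + 35% capital contributed): Orozco 0.1424; Becker 0.3586; Nwosu 0.2952; Delacroix 0.2038.
Pro-rata amounts: Orozco 7,457.02; Becker 18,775.25; Nwosu 15,458.01; Delacroix 10,669.71.
After rounding ($10): Orozco $7,460; Becker $18,780; Nwosu $15,460; Delacroix $10,670. Sum = $52,370.
Difference $52,360 − $52,370 = −$10 applied to largest allocation (Becker): Becker becomes $18,770.

Orozco: $7,460 · Becker: $18,770 · Nwosu: $15,460 · Delacroix: $10,670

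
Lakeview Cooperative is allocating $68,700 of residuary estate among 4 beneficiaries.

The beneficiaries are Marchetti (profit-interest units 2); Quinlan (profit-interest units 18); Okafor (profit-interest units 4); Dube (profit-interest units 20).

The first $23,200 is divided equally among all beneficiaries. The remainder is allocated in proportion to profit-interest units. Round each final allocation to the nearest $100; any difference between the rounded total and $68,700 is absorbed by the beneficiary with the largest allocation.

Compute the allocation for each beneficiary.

First tranche $23,200 split equally: $5,800 each.
Remainder $45,500 by profit-interest units (total 44): Marchetti 2,068.18 → $2,100; Quinlan 18,613.64 → $18,600; Okafor 4,136.36 → $4,100; Dube 20,681.82 → $20,700.
Totals: Marchetti $5,800 + $2,100 = $7,900; Quinlan $5,800 + $18,600 = $24,400; Okafor $5,800 + $4,100 = $9,900; Dube $5,800 + $20,700 = $26,500.

Marchetti: $7,900; Quinlan: $24,400; Okafor: $9,900; Dube: $26,500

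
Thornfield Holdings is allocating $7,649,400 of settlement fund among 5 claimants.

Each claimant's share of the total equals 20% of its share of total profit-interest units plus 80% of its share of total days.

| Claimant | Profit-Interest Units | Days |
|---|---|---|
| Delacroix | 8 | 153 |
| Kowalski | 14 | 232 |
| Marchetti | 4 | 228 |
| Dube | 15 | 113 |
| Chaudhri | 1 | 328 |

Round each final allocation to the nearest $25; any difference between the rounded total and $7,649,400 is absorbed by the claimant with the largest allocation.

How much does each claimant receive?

Delacroix: $1,179,725 | Kowalski: $1,856,950 | Marchetti: $1,469,475 | Dube: $1,202,475 | Chaudhri: $1,940,775

Profit-interest units total 42; days total 1,054.
Blended shares (20% profit-interest units + 80% days): Delacroix 0.1542; Kowalski 0.2428; Marchetti 0.1921; Dube 0.1572; Chaudhri 0.2537.
Pro-rata amounts: Delacroix 1,179,723.13; Kowalski 1,856,951.12; Marchetti 1,469,469.99; Dube 1,202,463.29; Chaudhri 1,940,792.47.
After rounding ($25): Delacroix $1,179,725; Kowalski $1,856,950; Marchetti $1,469,475; Dube $1,202,475; Chaudhri $1,940,800. Sum = $7,649,425.
Difference $7,649,400 − $7,649,425 = −$25 applied to largest allocation (Chaudhri): Chaudhri becomes $1,940,775.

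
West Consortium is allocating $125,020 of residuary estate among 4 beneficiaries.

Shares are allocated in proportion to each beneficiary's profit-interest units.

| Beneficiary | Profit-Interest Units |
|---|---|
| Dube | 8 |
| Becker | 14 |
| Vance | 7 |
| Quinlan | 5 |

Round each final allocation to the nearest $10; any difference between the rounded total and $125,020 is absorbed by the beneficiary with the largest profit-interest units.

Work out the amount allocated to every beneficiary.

Dube: $29,420 | Becker: $51,470 | Vance: $25,740 | Quinlan: $18,390

Profit-interest units total: 34.
Unrounded shares: Dube 8/34 × $125,020 = 29,416.47; Becker 14/34 × $125,020 = 51,478.82; Vance 7/34 × $125,020 = 25,739.41; Quinlan 5/34 × $125,020 = 18,385.29.
After rounding ($10): Dube $29,420; Becker $51,480; Vance $25,740; Quinlan $18,390. Sum = $125,030.
Difference $125,020 − $125,030 = −$10 applied to largest profit-interest units (Becker): Becker becomes $51,470.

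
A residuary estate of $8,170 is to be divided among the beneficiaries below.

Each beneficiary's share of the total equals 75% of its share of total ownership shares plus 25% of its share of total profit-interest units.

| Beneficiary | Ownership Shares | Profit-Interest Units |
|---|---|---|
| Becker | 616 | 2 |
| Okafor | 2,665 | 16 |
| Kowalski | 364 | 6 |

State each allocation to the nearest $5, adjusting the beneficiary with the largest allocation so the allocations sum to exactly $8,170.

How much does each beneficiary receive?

Becker: $1,205; Okafor: $5,840; Kowalski: $1,125

Ownership shares total 3,645; profit-interest units total 24.
Combined weights (75% ownership shares + 25% profit-interest units): Becker 0.1476; Okafor 0.7150; Kowalski 0.1374.
Raw shares: Becker 1,205.75; Okafor 5,841.72; Kowalski 1,122.53.
Rounded to nearest $5: Becker $1,205; Okafor $5,840; Kowalski $1,125. Sum = $8,170.
Rounded total matches; no reconciliation needed.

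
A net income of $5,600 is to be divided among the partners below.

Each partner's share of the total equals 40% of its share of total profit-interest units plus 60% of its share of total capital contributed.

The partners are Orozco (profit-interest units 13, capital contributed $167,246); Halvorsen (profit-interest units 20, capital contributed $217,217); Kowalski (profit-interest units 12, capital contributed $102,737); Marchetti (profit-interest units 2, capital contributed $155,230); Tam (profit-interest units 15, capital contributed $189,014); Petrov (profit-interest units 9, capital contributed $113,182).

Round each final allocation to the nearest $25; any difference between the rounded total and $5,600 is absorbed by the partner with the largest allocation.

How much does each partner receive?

Orozco: $1,000 · Halvorsen: $1,400 · Kowalski: $750 · Marchetti: $625 · Tam: $1,150 · Petrov: $675

Totals — profit-interest units 71, capital contributed 944,626.
Composite weights (40% profit-interest units + 60% capital contributed): Orozco 0.1795; Halvorsen 0.2506; Kowalski 0.1329; Marchetti 0.1099; Tam 0.2046; Petrov 0.1226.
Unrounded shares: Orozco 1,005.03; Halvorsen 1,403.62; Kowalski 744.02; Marchetti 615.25; Tam 1,145.56; Petrov 686.53.
After rounding ($25): Orozco $1,000; Halvorsen $1,400; Kowalski $750; Marchetti $625; Tam $1,150; Petrov $675. Sum = $5,600.
Sum already equals the total — no adjustment.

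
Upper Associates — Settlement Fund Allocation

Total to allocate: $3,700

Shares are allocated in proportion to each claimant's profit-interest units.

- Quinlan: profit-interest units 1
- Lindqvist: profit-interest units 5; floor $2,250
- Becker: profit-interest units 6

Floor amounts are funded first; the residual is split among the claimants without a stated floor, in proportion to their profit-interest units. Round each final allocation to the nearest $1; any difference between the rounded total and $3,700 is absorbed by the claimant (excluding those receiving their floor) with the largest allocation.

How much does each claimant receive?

Guaranteed amounts: Lindqvist $2,250. Balance $1,450.
Balance split over remaining profit-interest units 7: Quinlan 207.14 → $207; Becker 1,242.86 → $1,243.

Quinlan: $207; Lindqvist: $2,250; Becker: $1,243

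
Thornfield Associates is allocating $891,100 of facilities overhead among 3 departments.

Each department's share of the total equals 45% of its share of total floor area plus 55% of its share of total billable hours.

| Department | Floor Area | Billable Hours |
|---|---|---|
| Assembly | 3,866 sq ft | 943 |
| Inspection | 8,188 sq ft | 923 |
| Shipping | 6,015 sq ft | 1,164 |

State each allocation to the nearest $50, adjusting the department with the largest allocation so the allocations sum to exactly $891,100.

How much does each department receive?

Assembly: $238,350 · Inspection: $331,000 · Shipping: $321,750

Floor area total 18,069; billable hours total 3,030.
Blended shares (45% floor area + 55% billable hours): Assembly 0.2675; Inspection 0.3715; Shipping 0.3611.
Unrounded shares: Assembly 238,326.96; Inspection 331,007.62; Shipping 321,765.42.
After rounding ($50): Assembly $238,350; Inspection $331,000; Shipping $321,750. Sum = $891,100.
Sum already equals the total — no adjustment.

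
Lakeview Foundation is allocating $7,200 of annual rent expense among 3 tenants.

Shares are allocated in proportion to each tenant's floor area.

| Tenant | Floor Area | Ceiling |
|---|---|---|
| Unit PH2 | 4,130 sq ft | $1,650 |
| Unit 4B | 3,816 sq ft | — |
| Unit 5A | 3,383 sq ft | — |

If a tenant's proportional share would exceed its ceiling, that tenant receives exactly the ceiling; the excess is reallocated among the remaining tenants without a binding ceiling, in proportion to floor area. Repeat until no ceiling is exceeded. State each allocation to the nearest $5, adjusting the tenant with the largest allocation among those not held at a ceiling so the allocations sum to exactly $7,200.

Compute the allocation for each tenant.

Unit PH2: $1,650; Unit 4B: $2,940; Unit 5A: $2,610

Floor area total: 11,329.
Pro-rata shares before constraints: Unit PH2 2,624.77; Unit 4B 2,425.21; Unit 5A 2,150.02.
Capped: Unit PH2 ($1,650); balance $5,550 reallocated over remaining floor area 7,199.
Shares after redistribution: Unit 4B 2,941.91 → $2,940; Unit 5A 2,608.09 → $2,610.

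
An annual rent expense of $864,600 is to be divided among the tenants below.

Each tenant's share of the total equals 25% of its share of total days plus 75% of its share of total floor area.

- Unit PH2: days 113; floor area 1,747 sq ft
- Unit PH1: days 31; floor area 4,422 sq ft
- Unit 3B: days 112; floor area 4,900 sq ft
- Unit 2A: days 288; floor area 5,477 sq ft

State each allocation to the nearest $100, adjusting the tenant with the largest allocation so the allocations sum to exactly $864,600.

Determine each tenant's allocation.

Days total 544; floor area total 16,546.
Combined weights (25% days + 75% floor area): Unit PH2 0.1311; Unit PH1 0.2147; Unit 3B 0.2736; Unit 2A 0.3806.
Proportional shares: Unit PH2 113,365.03; Unit PH1 185,618.83; Unit 3B 236,536.10; Unit 2A 329,080.04.
After rounding ($100): Unit PH2 $113,400; Unit PH1 $185,600; Unit 3B $236,500; Unit 2A $329,100. Sum = $864,600.
Rounded total matches; no reconciliation needed.

Unit PH2: $113,400 · Unit PH1: $185,600 · Unit 3B: $236,500 · Unit 2A: $329,100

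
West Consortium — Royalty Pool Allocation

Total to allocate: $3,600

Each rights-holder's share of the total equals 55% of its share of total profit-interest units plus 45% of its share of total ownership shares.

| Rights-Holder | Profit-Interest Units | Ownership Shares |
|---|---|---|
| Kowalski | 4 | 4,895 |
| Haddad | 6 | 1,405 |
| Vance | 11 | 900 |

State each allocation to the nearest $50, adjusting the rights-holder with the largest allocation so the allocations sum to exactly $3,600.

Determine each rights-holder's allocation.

Totals — profit-interest units 21, ownership shares 7,200.
Composite weights (55% profit-interest units + 45% ownership shares): Kowalski 0.4107; Haddad 0.2450; Vance 0.3443.
Pro-rata amounts: Kowalski 1,478.52; Haddad 881.84; Vance 1,239.64.
At nearest $50: Kowalski $1,500; Haddad $900; Vance $1,250. Sum = $3,650.
Difference $3,600 − $3,650 = −$50 applied to largest allocation (Kowalski): Kowalski becomes $1,450.

Kowalski: $1,450; Haddad: $900; Vance: $1,250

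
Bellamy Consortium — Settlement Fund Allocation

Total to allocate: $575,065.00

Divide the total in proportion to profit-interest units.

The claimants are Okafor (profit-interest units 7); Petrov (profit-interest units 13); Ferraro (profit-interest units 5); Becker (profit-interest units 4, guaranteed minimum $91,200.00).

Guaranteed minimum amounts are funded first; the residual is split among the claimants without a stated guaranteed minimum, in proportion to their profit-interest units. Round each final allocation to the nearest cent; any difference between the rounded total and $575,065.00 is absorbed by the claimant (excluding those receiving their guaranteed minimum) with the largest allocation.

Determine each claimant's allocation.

Okafor: $135,482.20 | Petrov: $251,609.80 | Ferraro: $96,773.00 | Becker: $91,200.00

Guaranteed amounts: Becker $91,200.00. Balance $483,865.00.
Balance split over remaining profit-interest units 25: Okafor 135,482.2000 → $135,482.20; Petrov 251,609.8000 → $251,609.80; Ferraro 96,773.0000 → $96,773.00.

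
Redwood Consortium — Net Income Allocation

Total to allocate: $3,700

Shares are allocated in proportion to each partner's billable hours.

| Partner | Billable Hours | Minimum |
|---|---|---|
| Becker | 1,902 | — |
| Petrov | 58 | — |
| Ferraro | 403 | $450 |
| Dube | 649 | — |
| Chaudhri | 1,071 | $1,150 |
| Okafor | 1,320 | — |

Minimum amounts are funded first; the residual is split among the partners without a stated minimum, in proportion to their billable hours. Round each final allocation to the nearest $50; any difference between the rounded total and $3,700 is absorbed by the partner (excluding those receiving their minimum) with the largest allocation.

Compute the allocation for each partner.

Guaranteed amounts: Ferraro $450; Chaudhri $1,150. Residual $2,100.
Residual split over remaining billable hours 3,929: Becker 1,016.59 → $1,000; Petrov 31.00 → $50; Dube 346.88 → $350; Okafor 705.52 → $700.

Becker: $1,000 · Petrov: $50 · Ferraro: $450 · Dube: $350 · Chaudhri: $1,150 · Okafor: $700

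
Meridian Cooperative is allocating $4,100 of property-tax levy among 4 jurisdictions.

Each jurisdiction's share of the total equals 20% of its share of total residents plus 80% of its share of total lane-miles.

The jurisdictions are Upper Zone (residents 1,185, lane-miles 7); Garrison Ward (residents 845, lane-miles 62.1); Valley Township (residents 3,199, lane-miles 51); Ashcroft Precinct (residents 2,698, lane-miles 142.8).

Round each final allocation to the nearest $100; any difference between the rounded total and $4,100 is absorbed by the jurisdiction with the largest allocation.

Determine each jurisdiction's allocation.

Residents total 7,927; lane-miles total 262.9.
Blended shares (20% residents + 80% lane-miles): Upper Zone 0.0512; Garrison Ward 0.2103; Valley Township 0.2359; Ashcroft Precinct 0.5026.
Raw shares: Upper Zone 209.91; Garrison Ward 862.18; Valley Township 967.20; Ashcroft Precinct 2,060.70.
At nearest $100: Upper Zone $200; Garrison Ward $900; Valley Township $1,000; Ashcroft Precinct $2,100. Sum = $4,200.
Difference $4,100 − $4,200 = −$100 applied to largest allocation (Ashcroft Precinct): Ashcroft Precinct becomes $2,000.

Upper Zone: $200; Garrison Ward: $900; Valley Township: $1,000; Ashcroft Precinct: $2,000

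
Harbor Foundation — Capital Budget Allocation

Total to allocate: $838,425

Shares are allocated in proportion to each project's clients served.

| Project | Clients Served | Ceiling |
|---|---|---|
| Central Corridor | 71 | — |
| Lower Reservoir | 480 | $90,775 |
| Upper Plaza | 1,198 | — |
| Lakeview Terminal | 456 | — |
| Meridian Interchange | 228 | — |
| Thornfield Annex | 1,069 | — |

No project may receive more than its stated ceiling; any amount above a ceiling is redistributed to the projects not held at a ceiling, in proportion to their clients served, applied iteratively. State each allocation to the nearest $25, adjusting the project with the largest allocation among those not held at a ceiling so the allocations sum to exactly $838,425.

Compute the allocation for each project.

Sum of clients served: 3,502.
Pro-rata shares before constraints: Central Corridor 16,998.34; Lower Reservoir 114,918.33; Upper Plaza 286,817.00; Lakeview Terminal 109,172.42; Meridian Interchange 54,586.21; Thornfield Annex 255,932.70.
Capped: Lower Reservoir ($90,775); remaining pool $747,650 reallocated over remaining clients served 3,022.
Redistributed shares: Central Corridor 17,565.57 → $17,575; Upper Plaza 296,388.05 → $296,400; Lakeview Terminal 112,815.49 → $112,825; Meridian Interchange 56,407.74 → $56,400; Thornfield Annex 264,473.15 → $264,475.
Rounding difference −$25 applied to Upper Plaza → $296,375.

Central Corridor: $17,575 | Lower Reservoir: $90,775 | Upper Plaza: $296,375 | Lakeview Terminal: $112,825 | Meridian Interchange: $56,400 | Thornfield Annex: $264,475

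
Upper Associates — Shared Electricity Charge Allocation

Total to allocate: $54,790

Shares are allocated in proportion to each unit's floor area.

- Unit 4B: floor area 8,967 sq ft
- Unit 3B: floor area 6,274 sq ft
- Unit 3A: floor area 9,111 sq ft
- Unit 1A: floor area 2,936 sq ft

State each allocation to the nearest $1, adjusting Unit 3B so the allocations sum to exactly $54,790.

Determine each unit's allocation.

Combined floor area = 27,288.
Unrounded shares: Unit 4B 8,967/27,288 × $54,790 = 18,004.32; Unit 3B 6,274/27,288 × $54,790 = 12,597.20; Unit 3A 9,111/27,288 × $54,790 = 18,293.45; Unit 1A 2,936/27,288 × $54,790 = 5,895.02.
At nearest $1: Unit 4B $18,004; Unit 3B $12,597; Unit 3A $18,293; Unit 1A $5,895. Sum = $54,789.
Difference $54,790 − $54,789 = +$1 applied to Unit 3B: Unit 3B becomes $12,598.

Unit 4B: $18,004 | Unit 3B: $12,598 | Unit 3A: $18,293 | Unit 1A: $5,895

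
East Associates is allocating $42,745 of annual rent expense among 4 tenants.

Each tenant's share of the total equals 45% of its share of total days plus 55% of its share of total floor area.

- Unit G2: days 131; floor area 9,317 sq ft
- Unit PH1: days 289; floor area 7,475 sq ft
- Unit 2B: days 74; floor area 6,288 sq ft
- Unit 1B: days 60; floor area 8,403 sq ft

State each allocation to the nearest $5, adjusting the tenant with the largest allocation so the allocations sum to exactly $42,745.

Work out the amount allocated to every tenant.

Unit G2: $11,505 · Unit PH1: $15,615 · Unit 2B: $7,265 · Unit 1B: $8,360

Days total 554; floor area total 31,483.
Blended shares (45% days + 55% floor area): Unit G2 0.2692; Unit PH1 0.3653; Unit 2B 0.1700; Unit 1B 0.1955.
Unrounded shares: Unit G2 11,505.82; Unit PH1 15,616.19; Unit 2B 7,264.86; Unit 1B 8,358.13.
At nearest $5: Unit G2 $11,505; Unit PH1 $15,615; Unit 2B $7,265; Unit 1B $8,360. Sum = $42,745.
No rounding difference to absorb.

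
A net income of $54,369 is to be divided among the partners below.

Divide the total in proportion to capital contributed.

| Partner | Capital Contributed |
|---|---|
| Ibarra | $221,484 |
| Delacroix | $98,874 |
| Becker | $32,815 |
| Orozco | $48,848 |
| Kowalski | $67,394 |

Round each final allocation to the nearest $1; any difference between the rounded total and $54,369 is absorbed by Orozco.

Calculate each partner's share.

Sum of capital contributed: 469,415.
Raw shares: Ibarra 221,484/469,415 × $54,369 = 25,652.92; Delacroix 98,874/469,415 × $54,369 = 11,451.87; Becker 32,815/469,415 × $54,369 = 3,800.73; Orozco 48,848/469,415 × $54,369 = 5,657.72; Kowalski 67,394/469,415 × $54,369 = 7,805.77.
At nearest $1: Ibarra $25,653; Delacroix $11,452; Becker $3,801; Orozco $5,658; Kowalski $7,806. Sum = $54,370.
Difference $54,369 − $54,370 = −$1 applied to Orozco: Orozco becomes $5,657.

Ibarra: $25,653 · Delacroix: $11,452 · Becker: $3,801 · Orozco: $5,657 · Kowalski: $7,806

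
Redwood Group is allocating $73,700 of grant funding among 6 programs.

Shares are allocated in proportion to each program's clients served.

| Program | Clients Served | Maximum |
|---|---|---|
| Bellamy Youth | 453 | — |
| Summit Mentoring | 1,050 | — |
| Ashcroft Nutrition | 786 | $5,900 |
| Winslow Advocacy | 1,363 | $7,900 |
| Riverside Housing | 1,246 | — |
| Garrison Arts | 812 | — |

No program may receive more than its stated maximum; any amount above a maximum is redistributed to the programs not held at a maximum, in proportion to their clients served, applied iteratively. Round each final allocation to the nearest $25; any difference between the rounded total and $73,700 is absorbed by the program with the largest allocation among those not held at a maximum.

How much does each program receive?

Clients served total: 5,710.
Pro-rata shares before constraints: Bellamy Youth 5,846.95; Summit Mentoring 13,552.54; Ashcroft Nutrition 10,145.04; Winslow Advocacy 17,592.49; Riverside Housing 16,082.35; Garrison Arts 10,480.63.
Capped: Ashcroft Nutrition ($5,900), Winslow Advocacy ($7,900); balance $59,900 reallocated over remaining clients served 3,561.
Shares after redistribution: Bellamy Youth 7,619.97 → $7,625; Summit Mentoring 17,662.17 → $17,650; Riverside Housing 20,959.11 → $20,950; Garrison Arts 13,658.75 → $13,650.
Rounding difference +$25 applied to Riverside Housing → $20,975.

Bellamy Youth: $7,625 | Summit Mentoring: $17,650 | Ashcroft Nutrition: $5,900 | Winslow Advocacy: $7,900 | Riverside Housing: $20,975 | Garrison Arts: $13,650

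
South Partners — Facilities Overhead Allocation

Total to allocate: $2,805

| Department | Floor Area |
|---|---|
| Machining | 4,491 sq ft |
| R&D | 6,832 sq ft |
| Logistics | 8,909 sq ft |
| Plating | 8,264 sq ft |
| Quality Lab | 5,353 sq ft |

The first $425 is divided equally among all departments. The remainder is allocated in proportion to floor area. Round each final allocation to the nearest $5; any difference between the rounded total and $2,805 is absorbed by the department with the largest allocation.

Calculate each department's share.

Machining: $400 · R&D: $565 · Logistics: $715 · Plating: $665 · Quality Lab: $460

Equal tier: $425 ÷ 5 = $85 apiece.
Remainder $2,380 by floor area (total 33,849): Machining 315.77 → $315; R&D 480.37 → $480; Logistics 626.41 → $625; Plating 581.06 → $580; Quality Lab 376.38 → $375.
Rounding difference +$5 on remainder applied to Logistics.
Totals: Machining $85 + $315 = $400; R&D $85 + $480 = $565; Logistics $85 + $630 = $715; Plating $85 + $580 = $665; Quality Lab $85 + $375 = $460.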